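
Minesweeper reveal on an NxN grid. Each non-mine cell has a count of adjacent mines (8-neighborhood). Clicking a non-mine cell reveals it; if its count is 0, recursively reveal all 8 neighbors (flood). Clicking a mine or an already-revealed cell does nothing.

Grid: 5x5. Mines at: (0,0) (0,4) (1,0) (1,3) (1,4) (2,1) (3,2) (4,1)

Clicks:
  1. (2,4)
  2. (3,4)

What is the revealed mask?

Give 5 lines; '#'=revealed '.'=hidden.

Answer: .....
.....
...##
...##
...##

Derivation:
Click 1 (2,4) count=2: revealed 1 new [(2,4)] -> total=1
Click 2 (3,4) count=0: revealed 5 new [(2,3) (3,3) (3,4) (4,3) (4,4)] -> total=6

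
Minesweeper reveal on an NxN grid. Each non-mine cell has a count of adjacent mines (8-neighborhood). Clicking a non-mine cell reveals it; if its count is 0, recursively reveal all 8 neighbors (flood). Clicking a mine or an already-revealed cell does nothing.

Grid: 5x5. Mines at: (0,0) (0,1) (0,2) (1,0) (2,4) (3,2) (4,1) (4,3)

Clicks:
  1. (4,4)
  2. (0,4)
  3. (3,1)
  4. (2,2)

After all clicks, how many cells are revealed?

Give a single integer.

Click 1 (4,4) count=1: revealed 1 new [(4,4)] -> total=1
Click 2 (0,4) count=0: revealed 4 new [(0,3) (0,4) (1,3) (1,4)] -> total=5
Click 3 (3,1) count=2: revealed 1 new [(3,1)] -> total=6
Click 4 (2,2) count=1: revealed 1 new [(2,2)] -> total=7

Answer: 7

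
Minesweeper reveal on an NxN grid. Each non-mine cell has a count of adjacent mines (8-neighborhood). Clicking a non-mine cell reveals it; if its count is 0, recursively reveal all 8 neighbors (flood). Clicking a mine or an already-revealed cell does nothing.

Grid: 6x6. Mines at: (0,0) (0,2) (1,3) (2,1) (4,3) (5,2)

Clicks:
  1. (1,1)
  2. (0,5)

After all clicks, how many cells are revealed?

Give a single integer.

Click 1 (1,1) count=3: revealed 1 new [(1,1)] -> total=1
Click 2 (0,5) count=0: revealed 12 new [(0,4) (0,5) (1,4) (1,5) (2,4) (2,5) (3,4) (3,5) (4,4) (4,5) (5,4) (5,5)] -> total=13

Answer: 13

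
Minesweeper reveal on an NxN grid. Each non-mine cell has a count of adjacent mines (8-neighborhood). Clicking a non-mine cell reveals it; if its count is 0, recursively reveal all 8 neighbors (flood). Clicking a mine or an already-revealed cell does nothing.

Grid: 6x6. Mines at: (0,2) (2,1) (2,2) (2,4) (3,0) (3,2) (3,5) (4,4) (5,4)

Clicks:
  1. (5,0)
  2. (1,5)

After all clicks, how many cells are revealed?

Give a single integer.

Click 1 (5,0) count=0: revealed 8 new [(4,0) (4,1) (4,2) (4,3) (5,0) (5,1) (5,2) (5,3)] -> total=8
Click 2 (1,5) count=1: revealed 1 new [(1,5)] -> total=9

Answer: 9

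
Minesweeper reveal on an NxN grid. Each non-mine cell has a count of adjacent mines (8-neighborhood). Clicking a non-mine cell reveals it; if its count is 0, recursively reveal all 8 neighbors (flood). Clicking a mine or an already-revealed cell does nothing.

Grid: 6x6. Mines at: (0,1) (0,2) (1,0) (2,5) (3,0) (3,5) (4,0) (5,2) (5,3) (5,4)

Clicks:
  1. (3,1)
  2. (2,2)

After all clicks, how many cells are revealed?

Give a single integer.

Click 1 (3,1) count=2: revealed 1 new [(3,1)] -> total=1
Click 2 (2,2) count=0: revealed 15 new [(1,1) (1,2) (1,3) (1,4) (2,1) (2,2) (2,3) (2,4) (3,2) (3,3) (3,4) (4,1) (4,2) (4,3) (4,4)] -> total=16

Answer: 16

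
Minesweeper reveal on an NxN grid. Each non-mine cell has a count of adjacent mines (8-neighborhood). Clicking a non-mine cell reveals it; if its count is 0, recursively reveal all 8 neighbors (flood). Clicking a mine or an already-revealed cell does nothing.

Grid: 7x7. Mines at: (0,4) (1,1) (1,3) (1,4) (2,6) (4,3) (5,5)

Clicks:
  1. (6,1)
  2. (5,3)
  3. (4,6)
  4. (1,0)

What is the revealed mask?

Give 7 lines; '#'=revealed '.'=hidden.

Click 1 (6,1) count=0: revealed 19 new [(2,0) (2,1) (2,2) (3,0) (3,1) (3,2) (4,0) (4,1) (4,2) (5,0) (5,1) (5,2) (5,3) (5,4) (6,0) (6,1) (6,2) (6,3) (6,4)] -> total=19
Click 2 (5,3) count=1: revealed 0 new [(none)] -> total=19
Click 3 (4,6) count=1: revealed 1 new [(4,6)] -> total=20
Click 4 (1,0) count=1: revealed 1 new [(1,0)] -> total=21

Answer: .......
#......
###....
###....
###...#
#####..
#####..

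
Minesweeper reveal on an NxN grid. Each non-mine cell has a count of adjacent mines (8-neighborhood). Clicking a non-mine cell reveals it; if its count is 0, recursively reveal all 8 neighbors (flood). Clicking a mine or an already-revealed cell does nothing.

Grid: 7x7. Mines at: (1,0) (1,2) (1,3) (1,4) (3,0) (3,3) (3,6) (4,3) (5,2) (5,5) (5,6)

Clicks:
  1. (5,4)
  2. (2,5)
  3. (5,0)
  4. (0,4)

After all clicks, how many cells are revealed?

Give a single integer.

Click 1 (5,4) count=2: revealed 1 new [(5,4)] -> total=1
Click 2 (2,5) count=2: revealed 1 new [(2,5)] -> total=2
Click 3 (5,0) count=0: revealed 6 new [(4,0) (4,1) (5,0) (5,1) (6,0) (6,1)] -> total=8
Click 4 (0,4) count=2: revealed 1 new [(0,4)] -> total=9

Answer: 9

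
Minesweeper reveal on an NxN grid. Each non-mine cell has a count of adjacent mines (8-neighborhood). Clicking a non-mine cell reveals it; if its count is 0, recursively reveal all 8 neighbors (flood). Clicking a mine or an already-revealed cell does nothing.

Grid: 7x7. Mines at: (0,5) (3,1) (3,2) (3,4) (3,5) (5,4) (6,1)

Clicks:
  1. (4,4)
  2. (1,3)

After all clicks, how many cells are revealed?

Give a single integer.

Answer: 16

Derivation:
Click 1 (4,4) count=3: revealed 1 new [(4,4)] -> total=1
Click 2 (1,3) count=0: revealed 15 new [(0,0) (0,1) (0,2) (0,3) (0,4) (1,0) (1,1) (1,2) (1,3) (1,4) (2,0) (2,1) (2,2) (2,3) (2,4)] -> total=16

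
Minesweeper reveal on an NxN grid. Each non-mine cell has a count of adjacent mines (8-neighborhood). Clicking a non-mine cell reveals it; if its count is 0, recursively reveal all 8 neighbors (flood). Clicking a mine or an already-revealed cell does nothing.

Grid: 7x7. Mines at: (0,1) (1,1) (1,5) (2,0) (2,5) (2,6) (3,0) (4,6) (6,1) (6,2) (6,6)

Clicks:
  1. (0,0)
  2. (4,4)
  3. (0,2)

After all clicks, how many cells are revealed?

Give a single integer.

Click 1 (0,0) count=2: revealed 1 new [(0,0)] -> total=1
Click 2 (4,4) count=0: revealed 28 new [(0,2) (0,3) (0,4) (1,2) (1,3) (1,4) (2,1) (2,2) (2,3) (2,4) (3,1) (3,2) (3,3) (3,4) (3,5) (4,1) (4,2) (4,3) (4,4) (4,5) (5,1) (5,2) (5,3) (5,4) (5,5) (6,3) (6,4) (6,5)] -> total=29
Click 3 (0,2) count=2: revealed 0 new [(none)] -> total=29

Answer: 29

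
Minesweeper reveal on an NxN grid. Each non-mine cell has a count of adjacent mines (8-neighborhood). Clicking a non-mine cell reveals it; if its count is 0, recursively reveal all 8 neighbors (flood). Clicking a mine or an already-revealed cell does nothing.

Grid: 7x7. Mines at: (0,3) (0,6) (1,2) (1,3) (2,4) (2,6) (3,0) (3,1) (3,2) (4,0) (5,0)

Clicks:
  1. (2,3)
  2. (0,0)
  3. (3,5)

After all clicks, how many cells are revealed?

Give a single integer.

Answer: 8

Derivation:
Click 1 (2,3) count=4: revealed 1 new [(2,3)] -> total=1
Click 2 (0,0) count=0: revealed 6 new [(0,0) (0,1) (1,0) (1,1) (2,0) (2,1)] -> total=7
Click 3 (3,5) count=2: revealed 1 new [(3,5)] -> total=8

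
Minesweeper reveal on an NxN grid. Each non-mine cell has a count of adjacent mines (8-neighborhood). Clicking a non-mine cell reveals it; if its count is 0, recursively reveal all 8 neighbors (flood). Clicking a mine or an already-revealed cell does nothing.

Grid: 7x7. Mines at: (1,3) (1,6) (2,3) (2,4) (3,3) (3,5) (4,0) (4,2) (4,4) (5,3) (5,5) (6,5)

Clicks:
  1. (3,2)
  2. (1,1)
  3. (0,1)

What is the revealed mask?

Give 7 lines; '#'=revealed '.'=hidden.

Click 1 (3,2) count=3: revealed 1 new [(3,2)] -> total=1
Click 2 (1,1) count=0: revealed 11 new [(0,0) (0,1) (0,2) (1,0) (1,1) (1,2) (2,0) (2,1) (2,2) (3,0) (3,1)] -> total=12
Click 3 (0,1) count=0: revealed 0 new [(none)] -> total=12

Answer: ###....
###....
###....
###....
.......
.......
.......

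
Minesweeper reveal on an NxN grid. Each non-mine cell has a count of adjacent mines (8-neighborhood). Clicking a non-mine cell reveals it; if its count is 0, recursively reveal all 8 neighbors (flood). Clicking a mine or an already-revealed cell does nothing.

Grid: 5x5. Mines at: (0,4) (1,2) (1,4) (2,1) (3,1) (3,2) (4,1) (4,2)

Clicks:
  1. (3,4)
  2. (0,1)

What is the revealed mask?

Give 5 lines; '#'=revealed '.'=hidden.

Answer: .#...
.....
...##
...##
...##

Derivation:
Click 1 (3,4) count=0: revealed 6 new [(2,3) (2,4) (3,3) (3,4) (4,3) (4,4)] -> total=6
Click 2 (0,1) count=1: revealed 1 new [(0,1)] -> total=7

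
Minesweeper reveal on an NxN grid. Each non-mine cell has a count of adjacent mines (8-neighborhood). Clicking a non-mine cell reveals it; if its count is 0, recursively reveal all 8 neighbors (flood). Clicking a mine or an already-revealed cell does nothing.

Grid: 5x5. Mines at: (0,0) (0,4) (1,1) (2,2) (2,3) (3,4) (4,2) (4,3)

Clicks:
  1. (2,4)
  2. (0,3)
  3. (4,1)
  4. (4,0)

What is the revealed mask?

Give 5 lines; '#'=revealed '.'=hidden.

Click 1 (2,4) count=2: revealed 1 new [(2,4)] -> total=1
Click 2 (0,3) count=1: revealed 1 new [(0,3)] -> total=2
Click 3 (4,1) count=1: revealed 1 new [(4,1)] -> total=3
Click 4 (4,0) count=0: revealed 5 new [(2,0) (2,1) (3,0) (3,1) (4,0)] -> total=8

Answer: ...#.
.....
##..#
##...
##...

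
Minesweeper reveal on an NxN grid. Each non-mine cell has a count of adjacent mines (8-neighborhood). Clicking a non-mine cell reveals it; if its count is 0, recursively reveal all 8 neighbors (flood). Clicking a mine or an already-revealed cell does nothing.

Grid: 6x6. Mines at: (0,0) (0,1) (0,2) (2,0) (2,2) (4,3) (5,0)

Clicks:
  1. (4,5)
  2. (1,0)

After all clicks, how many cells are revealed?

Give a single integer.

Click 1 (4,5) count=0: revealed 16 new [(0,3) (0,4) (0,5) (1,3) (1,4) (1,5) (2,3) (2,4) (2,5) (3,3) (3,4) (3,5) (4,4) (4,5) (5,4) (5,5)] -> total=16
Click 2 (1,0) count=3: revealed 1 new [(1,0)] -> total=17

Answer: 17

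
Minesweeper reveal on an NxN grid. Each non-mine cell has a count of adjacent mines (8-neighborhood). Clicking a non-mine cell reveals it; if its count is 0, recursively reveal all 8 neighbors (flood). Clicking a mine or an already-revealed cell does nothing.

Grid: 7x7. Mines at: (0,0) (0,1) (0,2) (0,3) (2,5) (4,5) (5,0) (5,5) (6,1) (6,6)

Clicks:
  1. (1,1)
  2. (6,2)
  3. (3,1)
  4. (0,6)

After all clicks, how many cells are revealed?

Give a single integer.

Click 1 (1,1) count=3: revealed 1 new [(1,1)] -> total=1
Click 2 (6,2) count=1: revealed 1 new [(6,2)] -> total=2
Click 3 (3,1) count=0: revealed 25 new [(1,0) (1,2) (1,3) (1,4) (2,0) (2,1) (2,2) (2,3) (2,4) (3,0) (3,1) (3,2) (3,3) (3,4) (4,0) (4,1) (4,2) (4,3) (4,4) (5,1) (5,2) (5,3) (5,4) (6,3) (6,4)] -> total=27
Click 4 (0,6) count=0: revealed 5 new [(0,4) (0,5) (0,6) (1,5) (1,6)] -> total=32

Answer: 32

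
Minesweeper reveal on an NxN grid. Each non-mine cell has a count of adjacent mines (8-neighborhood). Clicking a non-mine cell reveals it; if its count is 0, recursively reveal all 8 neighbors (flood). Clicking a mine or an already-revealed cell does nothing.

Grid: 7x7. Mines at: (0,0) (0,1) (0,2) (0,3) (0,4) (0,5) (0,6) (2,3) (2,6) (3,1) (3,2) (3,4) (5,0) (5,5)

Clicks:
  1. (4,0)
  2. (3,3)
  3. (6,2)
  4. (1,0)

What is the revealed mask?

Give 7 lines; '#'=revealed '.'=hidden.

Click 1 (4,0) count=2: revealed 1 new [(4,0)] -> total=1
Click 2 (3,3) count=3: revealed 1 new [(3,3)] -> total=2
Click 3 (6,2) count=0: revealed 12 new [(4,1) (4,2) (4,3) (4,4) (5,1) (5,2) (5,3) (5,4) (6,1) (6,2) (6,3) (6,4)] -> total=14
Click 4 (1,0) count=2: revealed 1 new [(1,0)] -> total=15

Answer: .......
#......
.......
...#...
#####..
.####..
.####..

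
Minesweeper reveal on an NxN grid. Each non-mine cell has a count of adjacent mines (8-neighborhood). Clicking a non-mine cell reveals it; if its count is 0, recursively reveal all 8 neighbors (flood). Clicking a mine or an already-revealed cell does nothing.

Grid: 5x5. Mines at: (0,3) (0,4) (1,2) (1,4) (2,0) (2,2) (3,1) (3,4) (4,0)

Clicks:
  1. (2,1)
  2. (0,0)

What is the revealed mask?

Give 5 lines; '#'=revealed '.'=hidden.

Answer: ##...
##...
.#...
.....
.....

Derivation:
Click 1 (2,1) count=4: revealed 1 new [(2,1)] -> total=1
Click 2 (0,0) count=0: revealed 4 new [(0,0) (0,1) (1,0) (1,1)] -> total=5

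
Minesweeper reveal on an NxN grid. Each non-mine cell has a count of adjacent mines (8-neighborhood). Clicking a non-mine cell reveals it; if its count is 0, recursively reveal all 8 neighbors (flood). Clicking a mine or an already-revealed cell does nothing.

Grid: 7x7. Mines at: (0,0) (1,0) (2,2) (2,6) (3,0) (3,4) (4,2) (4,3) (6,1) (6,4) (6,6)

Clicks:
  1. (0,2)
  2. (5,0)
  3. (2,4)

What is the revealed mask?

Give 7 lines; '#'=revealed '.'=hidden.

Answer: .######
.######
...###.
.......
.......
#......
.......

Derivation:
Click 1 (0,2) count=0: revealed 15 new [(0,1) (0,2) (0,3) (0,4) (0,5) (0,6) (1,1) (1,2) (1,3) (1,4) (1,5) (1,6) (2,3) (2,4) (2,5)] -> total=15
Click 2 (5,0) count=1: revealed 1 new [(5,0)] -> total=16
Click 3 (2,4) count=1: revealed 0 new [(none)] -> total=16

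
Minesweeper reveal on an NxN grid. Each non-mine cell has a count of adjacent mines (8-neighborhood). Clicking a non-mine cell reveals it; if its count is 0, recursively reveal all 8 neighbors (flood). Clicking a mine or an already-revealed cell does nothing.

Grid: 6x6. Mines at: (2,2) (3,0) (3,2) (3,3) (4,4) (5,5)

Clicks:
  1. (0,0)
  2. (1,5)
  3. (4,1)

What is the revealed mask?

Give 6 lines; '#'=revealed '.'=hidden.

Answer: ######
######
##.###
....##
.#....
......

Derivation:
Click 1 (0,0) count=0: revealed 19 new [(0,0) (0,1) (0,2) (0,3) (0,4) (0,5) (1,0) (1,1) (1,2) (1,3) (1,4) (1,5) (2,0) (2,1) (2,3) (2,4) (2,5) (3,4) (3,5)] -> total=19
Click 2 (1,5) count=0: revealed 0 new [(none)] -> total=19
Click 3 (4,1) count=2: revealed 1 new [(4,1)] -> total=20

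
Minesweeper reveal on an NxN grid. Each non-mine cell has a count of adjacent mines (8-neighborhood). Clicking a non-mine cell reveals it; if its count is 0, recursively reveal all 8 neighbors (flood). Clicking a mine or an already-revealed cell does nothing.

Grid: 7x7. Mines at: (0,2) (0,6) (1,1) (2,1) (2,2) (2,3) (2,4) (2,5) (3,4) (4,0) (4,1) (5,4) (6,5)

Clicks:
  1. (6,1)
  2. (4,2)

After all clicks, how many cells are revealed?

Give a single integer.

Click 1 (6,1) count=0: revealed 8 new [(5,0) (5,1) (5,2) (5,3) (6,0) (6,1) (6,2) (6,3)] -> total=8
Click 2 (4,2) count=1: revealed 1 new [(4,2)] -> total=9

Answer: 9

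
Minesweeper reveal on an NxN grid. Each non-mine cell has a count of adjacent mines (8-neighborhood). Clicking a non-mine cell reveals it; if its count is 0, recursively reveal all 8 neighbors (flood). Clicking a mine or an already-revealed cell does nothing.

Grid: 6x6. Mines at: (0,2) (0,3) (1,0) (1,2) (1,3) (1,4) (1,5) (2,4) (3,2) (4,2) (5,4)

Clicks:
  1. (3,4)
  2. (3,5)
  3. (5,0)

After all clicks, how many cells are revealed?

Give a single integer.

Click 1 (3,4) count=1: revealed 1 new [(3,4)] -> total=1
Click 2 (3,5) count=1: revealed 1 new [(3,5)] -> total=2
Click 3 (5,0) count=0: revealed 8 new [(2,0) (2,1) (3,0) (3,1) (4,0) (4,1) (5,0) (5,1)] -> total=10

Answer: 10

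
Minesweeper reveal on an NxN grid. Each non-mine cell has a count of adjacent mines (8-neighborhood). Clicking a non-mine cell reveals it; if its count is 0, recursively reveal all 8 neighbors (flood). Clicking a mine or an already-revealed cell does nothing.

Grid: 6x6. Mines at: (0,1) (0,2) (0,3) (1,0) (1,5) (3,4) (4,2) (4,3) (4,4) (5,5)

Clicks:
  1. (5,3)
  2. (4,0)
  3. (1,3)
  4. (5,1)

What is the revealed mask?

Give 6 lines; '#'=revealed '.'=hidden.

Answer: ......
...#..
##....
##....
##....
##.#..

Derivation:
Click 1 (5,3) count=3: revealed 1 new [(5,3)] -> total=1
Click 2 (4,0) count=0: revealed 8 new [(2,0) (2,1) (3,0) (3,1) (4,0) (4,1) (5,0) (5,1)] -> total=9
Click 3 (1,3) count=2: revealed 1 new [(1,3)] -> total=10
Click 4 (5,1) count=1: revealed 0 new [(none)] -> total=10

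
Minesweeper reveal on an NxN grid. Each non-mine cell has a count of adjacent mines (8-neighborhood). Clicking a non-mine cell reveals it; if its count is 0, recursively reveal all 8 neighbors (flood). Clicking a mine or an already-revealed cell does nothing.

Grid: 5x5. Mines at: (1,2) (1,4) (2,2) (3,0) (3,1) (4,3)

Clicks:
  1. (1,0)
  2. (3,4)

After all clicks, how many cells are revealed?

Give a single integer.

Answer: 7

Derivation:
Click 1 (1,0) count=0: revealed 6 new [(0,0) (0,1) (1,0) (1,1) (2,0) (2,1)] -> total=6
Click 2 (3,4) count=1: revealed 1 new [(3,4)] -> total=7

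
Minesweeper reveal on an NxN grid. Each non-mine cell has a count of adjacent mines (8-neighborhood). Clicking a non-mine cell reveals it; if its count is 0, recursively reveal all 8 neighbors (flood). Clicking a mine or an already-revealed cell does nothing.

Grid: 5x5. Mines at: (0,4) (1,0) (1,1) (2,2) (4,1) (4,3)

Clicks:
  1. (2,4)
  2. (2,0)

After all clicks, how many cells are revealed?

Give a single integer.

Click 1 (2,4) count=0: revealed 6 new [(1,3) (1,4) (2,3) (2,4) (3,3) (3,4)] -> total=6
Click 2 (2,0) count=2: revealed 1 new [(2,0)] -> total=7

Answer: 7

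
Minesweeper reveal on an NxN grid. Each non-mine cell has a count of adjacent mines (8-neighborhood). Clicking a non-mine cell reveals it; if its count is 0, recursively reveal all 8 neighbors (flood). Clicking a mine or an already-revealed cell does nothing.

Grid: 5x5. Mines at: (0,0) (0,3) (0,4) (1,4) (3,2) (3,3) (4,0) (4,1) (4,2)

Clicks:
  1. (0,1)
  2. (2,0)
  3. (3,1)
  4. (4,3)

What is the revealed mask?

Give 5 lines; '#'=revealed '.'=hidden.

Click 1 (0,1) count=1: revealed 1 new [(0,1)] -> total=1
Click 2 (2,0) count=0: revealed 6 new [(1,0) (1,1) (2,0) (2,1) (3,0) (3,1)] -> total=7
Click 3 (3,1) count=4: revealed 0 new [(none)] -> total=7
Click 4 (4,3) count=3: revealed 1 new [(4,3)] -> total=8

Answer: .#...
##...
##...
##...
...#.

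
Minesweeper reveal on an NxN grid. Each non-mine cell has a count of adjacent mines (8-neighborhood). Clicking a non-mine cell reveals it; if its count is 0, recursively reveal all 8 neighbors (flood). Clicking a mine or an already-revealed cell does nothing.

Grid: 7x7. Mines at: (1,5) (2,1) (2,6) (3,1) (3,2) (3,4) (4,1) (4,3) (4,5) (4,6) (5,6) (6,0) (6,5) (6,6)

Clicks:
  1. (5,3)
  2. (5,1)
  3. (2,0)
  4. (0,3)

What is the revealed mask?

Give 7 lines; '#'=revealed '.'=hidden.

Click 1 (5,3) count=1: revealed 1 new [(5,3)] -> total=1
Click 2 (5,1) count=2: revealed 1 new [(5,1)] -> total=2
Click 3 (2,0) count=2: revealed 1 new [(2,0)] -> total=3
Click 4 (0,3) count=0: revealed 13 new [(0,0) (0,1) (0,2) (0,3) (0,4) (1,0) (1,1) (1,2) (1,3) (1,4) (2,2) (2,3) (2,4)] -> total=16

Answer: #####..
#####..
#.###..
.......
.......
.#.#...
.......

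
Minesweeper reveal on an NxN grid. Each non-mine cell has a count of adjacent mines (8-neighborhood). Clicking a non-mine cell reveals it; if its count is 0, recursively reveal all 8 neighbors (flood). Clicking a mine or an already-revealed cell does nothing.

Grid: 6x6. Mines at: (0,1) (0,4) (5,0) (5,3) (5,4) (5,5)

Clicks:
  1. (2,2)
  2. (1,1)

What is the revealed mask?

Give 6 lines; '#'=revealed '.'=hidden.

Answer: ......
######
######
######
######
......

Derivation:
Click 1 (2,2) count=0: revealed 24 new [(1,0) (1,1) (1,2) (1,3) (1,4) (1,5) (2,0) (2,1) (2,2) (2,3) (2,4) (2,5) (3,0) (3,1) (3,2) (3,3) (3,4) (3,5) (4,0) (4,1) (4,2) (4,3) (4,4) (4,5)] -> total=24
Click 2 (1,1) count=1: revealed 0 new [(none)] -> total=24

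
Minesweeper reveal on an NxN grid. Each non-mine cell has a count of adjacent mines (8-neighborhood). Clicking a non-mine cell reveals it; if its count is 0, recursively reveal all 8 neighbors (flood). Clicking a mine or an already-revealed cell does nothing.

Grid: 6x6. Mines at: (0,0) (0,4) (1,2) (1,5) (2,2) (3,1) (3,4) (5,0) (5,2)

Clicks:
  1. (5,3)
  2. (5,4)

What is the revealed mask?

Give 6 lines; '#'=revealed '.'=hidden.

Click 1 (5,3) count=1: revealed 1 new [(5,3)] -> total=1
Click 2 (5,4) count=0: revealed 5 new [(4,3) (4,4) (4,5) (5,4) (5,5)] -> total=6

Answer: ......
......
......
......
...###
...###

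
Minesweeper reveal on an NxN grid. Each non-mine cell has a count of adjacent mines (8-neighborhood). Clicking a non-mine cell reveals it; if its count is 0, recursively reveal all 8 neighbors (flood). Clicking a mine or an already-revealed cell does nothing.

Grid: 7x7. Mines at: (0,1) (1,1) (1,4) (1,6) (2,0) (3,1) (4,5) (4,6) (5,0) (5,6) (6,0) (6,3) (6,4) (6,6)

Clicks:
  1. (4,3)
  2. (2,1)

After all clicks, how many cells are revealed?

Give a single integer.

Answer: 13

Derivation:
Click 1 (4,3) count=0: revealed 12 new [(2,2) (2,3) (2,4) (3,2) (3,3) (3,4) (4,2) (4,3) (4,4) (5,2) (5,3) (5,4)] -> total=12
Click 2 (2,1) count=3: revealed 1 new [(2,1)] -> total=13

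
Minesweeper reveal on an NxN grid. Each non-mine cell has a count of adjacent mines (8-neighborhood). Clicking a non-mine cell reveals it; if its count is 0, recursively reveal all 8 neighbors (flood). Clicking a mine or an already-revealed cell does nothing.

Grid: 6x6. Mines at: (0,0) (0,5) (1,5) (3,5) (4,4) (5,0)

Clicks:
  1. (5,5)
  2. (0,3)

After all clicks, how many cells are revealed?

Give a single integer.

Answer: 27

Derivation:
Click 1 (5,5) count=1: revealed 1 new [(5,5)] -> total=1
Click 2 (0,3) count=0: revealed 26 new [(0,1) (0,2) (0,3) (0,4) (1,0) (1,1) (1,2) (1,3) (1,4) (2,0) (2,1) (2,2) (2,3) (2,4) (3,0) (3,1) (3,2) (3,3) (3,4) (4,0) (4,1) (4,2) (4,3) (5,1) (5,2) (5,3)] -> total=27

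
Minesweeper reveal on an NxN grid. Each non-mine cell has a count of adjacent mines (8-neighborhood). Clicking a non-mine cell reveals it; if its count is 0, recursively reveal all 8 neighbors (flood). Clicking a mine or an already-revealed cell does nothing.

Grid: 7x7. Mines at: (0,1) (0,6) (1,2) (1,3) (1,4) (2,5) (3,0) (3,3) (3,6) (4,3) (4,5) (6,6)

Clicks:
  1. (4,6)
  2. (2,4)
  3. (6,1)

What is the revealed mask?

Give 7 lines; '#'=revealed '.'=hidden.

Click 1 (4,6) count=2: revealed 1 new [(4,6)] -> total=1
Click 2 (2,4) count=4: revealed 1 new [(2,4)] -> total=2
Click 3 (6,1) count=0: revealed 15 new [(4,0) (4,1) (4,2) (5,0) (5,1) (5,2) (5,3) (5,4) (5,5) (6,0) (6,1) (6,2) (6,3) (6,4) (6,5)] -> total=17

Answer: .......
.......
....#..
.......
###...#
######.
######.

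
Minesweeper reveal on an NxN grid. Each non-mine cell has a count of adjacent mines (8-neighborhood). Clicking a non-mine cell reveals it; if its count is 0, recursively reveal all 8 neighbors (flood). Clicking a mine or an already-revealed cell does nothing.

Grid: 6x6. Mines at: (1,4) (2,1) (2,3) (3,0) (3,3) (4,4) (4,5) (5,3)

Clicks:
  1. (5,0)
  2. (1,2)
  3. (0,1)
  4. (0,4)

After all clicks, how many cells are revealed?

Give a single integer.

Click 1 (5,0) count=0: revealed 6 new [(4,0) (4,1) (4,2) (5,0) (5,1) (5,2)] -> total=6
Click 2 (1,2) count=2: revealed 1 new [(1,2)] -> total=7
Click 3 (0,1) count=0: revealed 7 new [(0,0) (0,1) (0,2) (0,3) (1,0) (1,1) (1,3)] -> total=14
Click 4 (0,4) count=1: revealed 1 new [(0,4)] -> total=15

Answer: 15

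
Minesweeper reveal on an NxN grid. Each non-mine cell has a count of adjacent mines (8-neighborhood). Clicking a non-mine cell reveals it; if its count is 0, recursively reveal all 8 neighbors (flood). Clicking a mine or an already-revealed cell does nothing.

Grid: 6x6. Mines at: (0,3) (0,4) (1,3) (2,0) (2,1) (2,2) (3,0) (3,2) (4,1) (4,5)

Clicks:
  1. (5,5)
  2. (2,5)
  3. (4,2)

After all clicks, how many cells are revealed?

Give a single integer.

Click 1 (5,5) count=1: revealed 1 new [(5,5)] -> total=1
Click 2 (2,5) count=0: revealed 6 new [(1,4) (1,5) (2,4) (2,5) (3,4) (3,5)] -> total=7
Click 3 (4,2) count=2: revealed 1 new [(4,2)] -> total=8

Answer: 8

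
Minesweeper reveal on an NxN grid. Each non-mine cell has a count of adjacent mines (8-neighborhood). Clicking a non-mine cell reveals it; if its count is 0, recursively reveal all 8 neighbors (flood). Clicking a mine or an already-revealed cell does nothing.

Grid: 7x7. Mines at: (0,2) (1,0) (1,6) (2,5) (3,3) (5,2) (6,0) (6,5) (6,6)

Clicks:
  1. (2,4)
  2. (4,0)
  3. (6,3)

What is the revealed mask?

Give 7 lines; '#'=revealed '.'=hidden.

Answer: .......
.......
###.#..
###....
###....
##.....
...#...

Derivation:
Click 1 (2,4) count=2: revealed 1 new [(2,4)] -> total=1
Click 2 (4,0) count=0: revealed 11 new [(2,0) (2,1) (2,2) (3,0) (3,1) (3,2) (4,0) (4,1) (4,2) (5,0) (5,1)] -> total=12
Click 3 (6,3) count=1: revealed 1 new [(6,3)] -> total=13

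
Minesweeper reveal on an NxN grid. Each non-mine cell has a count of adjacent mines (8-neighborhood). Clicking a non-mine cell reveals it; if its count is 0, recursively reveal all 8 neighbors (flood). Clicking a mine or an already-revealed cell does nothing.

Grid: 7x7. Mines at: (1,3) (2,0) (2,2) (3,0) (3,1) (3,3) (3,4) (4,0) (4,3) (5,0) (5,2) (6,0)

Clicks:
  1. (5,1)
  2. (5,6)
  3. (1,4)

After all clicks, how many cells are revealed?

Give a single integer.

Click 1 (5,1) count=4: revealed 1 new [(5,1)] -> total=1
Click 2 (5,6) count=0: revealed 22 new [(0,4) (0,5) (0,6) (1,4) (1,5) (1,6) (2,4) (2,5) (2,6) (3,5) (3,6) (4,4) (4,5) (4,6) (5,3) (5,4) (5,5) (5,6) (6,3) (6,4) (6,5) (6,6)] -> total=23
Click 3 (1,4) count=1: revealed 0 new [(none)] -> total=23

Answer: 23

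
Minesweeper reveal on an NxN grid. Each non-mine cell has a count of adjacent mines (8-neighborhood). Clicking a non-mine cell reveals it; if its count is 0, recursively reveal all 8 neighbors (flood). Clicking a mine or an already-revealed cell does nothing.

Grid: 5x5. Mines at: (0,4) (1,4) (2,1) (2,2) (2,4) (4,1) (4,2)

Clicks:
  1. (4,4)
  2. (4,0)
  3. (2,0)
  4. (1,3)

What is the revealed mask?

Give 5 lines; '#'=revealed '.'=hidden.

Click 1 (4,4) count=0: revealed 4 new [(3,3) (3,4) (4,3) (4,4)] -> total=4
Click 2 (4,0) count=1: revealed 1 new [(4,0)] -> total=5
Click 3 (2,0) count=1: revealed 1 new [(2,0)] -> total=6
Click 4 (1,3) count=4: revealed 1 new [(1,3)] -> total=7

Answer: .....
...#.
#....
...##
#..##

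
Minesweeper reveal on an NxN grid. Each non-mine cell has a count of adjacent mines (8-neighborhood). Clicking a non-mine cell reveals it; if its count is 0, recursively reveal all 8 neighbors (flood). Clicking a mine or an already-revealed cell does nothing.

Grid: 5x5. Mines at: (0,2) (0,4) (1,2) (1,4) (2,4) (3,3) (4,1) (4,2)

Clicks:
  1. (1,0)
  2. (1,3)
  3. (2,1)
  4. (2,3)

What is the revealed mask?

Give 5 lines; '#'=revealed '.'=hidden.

Answer: ##...
##.#.
##.#.
##...
.....

Derivation:
Click 1 (1,0) count=0: revealed 8 new [(0,0) (0,1) (1,0) (1,1) (2,0) (2,1) (3,0) (3,1)] -> total=8
Click 2 (1,3) count=5: revealed 1 new [(1,3)] -> total=9
Click 3 (2,1) count=1: revealed 0 new [(none)] -> total=9
Click 4 (2,3) count=4: revealed 1 new [(2,3)] -> total=10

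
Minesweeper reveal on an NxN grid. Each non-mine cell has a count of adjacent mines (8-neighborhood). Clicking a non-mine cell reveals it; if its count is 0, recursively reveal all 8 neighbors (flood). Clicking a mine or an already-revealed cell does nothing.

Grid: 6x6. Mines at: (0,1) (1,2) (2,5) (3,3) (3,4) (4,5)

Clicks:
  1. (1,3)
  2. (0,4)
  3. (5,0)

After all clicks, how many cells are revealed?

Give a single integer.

Answer: 24

Derivation:
Click 1 (1,3) count=1: revealed 1 new [(1,3)] -> total=1
Click 2 (0,4) count=0: revealed 5 new [(0,3) (0,4) (0,5) (1,4) (1,5)] -> total=6
Click 3 (5,0) count=0: revealed 18 new [(1,0) (1,1) (2,0) (2,1) (2,2) (3,0) (3,1) (3,2) (4,0) (4,1) (4,2) (4,3) (4,4) (5,0) (5,1) (5,2) (5,3) (5,4)] -> total=24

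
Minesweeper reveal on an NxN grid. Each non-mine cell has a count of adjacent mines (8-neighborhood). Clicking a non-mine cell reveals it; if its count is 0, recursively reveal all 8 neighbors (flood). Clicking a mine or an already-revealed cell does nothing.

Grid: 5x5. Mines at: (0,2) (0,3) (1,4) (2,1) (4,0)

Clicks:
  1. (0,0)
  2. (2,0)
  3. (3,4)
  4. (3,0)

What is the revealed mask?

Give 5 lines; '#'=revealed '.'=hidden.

Click 1 (0,0) count=0: revealed 4 new [(0,0) (0,1) (1,0) (1,1)] -> total=4
Click 2 (2,0) count=1: revealed 1 new [(2,0)] -> total=5
Click 3 (3,4) count=0: revealed 11 new [(2,2) (2,3) (2,4) (3,1) (3,2) (3,3) (3,4) (4,1) (4,2) (4,3) (4,4)] -> total=16
Click 4 (3,0) count=2: revealed 1 new [(3,0)] -> total=17

Answer: ##...
##...
#.###
#####
.####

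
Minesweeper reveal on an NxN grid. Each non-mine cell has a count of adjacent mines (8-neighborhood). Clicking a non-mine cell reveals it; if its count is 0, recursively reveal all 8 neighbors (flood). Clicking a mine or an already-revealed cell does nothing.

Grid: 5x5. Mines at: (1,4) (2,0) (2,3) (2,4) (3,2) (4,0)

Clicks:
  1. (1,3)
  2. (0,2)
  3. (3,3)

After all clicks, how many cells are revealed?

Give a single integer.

Click 1 (1,3) count=3: revealed 1 new [(1,3)] -> total=1
Click 2 (0,2) count=0: revealed 7 new [(0,0) (0,1) (0,2) (0,3) (1,0) (1,1) (1,2)] -> total=8
Click 3 (3,3) count=3: revealed 1 new [(3,3)] -> total=9

Answer: 9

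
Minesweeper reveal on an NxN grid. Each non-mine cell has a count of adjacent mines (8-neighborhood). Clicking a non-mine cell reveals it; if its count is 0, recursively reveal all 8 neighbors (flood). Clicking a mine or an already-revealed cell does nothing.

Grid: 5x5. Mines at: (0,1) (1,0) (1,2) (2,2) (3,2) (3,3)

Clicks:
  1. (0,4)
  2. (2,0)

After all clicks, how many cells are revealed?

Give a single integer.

Answer: 7

Derivation:
Click 1 (0,4) count=0: revealed 6 new [(0,3) (0,4) (1,3) (1,4) (2,3) (2,4)] -> total=6
Click 2 (2,0) count=1: revealed 1 new [(2,0)] -> total=7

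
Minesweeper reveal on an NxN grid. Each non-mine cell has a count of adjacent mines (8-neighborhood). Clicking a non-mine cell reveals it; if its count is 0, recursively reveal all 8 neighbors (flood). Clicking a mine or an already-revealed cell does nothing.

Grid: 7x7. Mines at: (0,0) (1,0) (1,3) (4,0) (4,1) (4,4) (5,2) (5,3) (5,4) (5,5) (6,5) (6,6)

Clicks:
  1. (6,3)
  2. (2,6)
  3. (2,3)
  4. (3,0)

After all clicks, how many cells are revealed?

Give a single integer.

Click 1 (6,3) count=3: revealed 1 new [(6,3)] -> total=1
Click 2 (2,6) count=0: revealed 14 new [(0,4) (0,5) (0,6) (1,4) (1,5) (1,6) (2,4) (2,5) (2,6) (3,4) (3,5) (3,6) (4,5) (4,6)] -> total=15
Click 3 (2,3) count=1: revealed 1 new [(2,3)] -> total=16
Click 4 (3,0) count=2: revealed 1 new [(3,0)] -> total=17

Answer: 17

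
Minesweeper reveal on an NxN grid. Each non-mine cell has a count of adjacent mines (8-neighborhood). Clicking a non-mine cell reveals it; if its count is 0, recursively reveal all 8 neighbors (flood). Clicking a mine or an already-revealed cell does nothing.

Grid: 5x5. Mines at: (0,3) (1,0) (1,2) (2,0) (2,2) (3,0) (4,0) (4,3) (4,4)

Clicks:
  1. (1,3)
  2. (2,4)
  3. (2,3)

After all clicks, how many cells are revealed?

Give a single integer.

Answer: 6

Derivation:
Click 1 (1,3) count=3: revealed 1 new [(1,3)] -> total=1
Click 2 (2,4) count=0: revealed 5 new [(1,4) (2,3) (2,4) (3,3) (3,4)] -> total=6
Click 3 (2,3) count=2: revealed 0 new [(none)] -> total=6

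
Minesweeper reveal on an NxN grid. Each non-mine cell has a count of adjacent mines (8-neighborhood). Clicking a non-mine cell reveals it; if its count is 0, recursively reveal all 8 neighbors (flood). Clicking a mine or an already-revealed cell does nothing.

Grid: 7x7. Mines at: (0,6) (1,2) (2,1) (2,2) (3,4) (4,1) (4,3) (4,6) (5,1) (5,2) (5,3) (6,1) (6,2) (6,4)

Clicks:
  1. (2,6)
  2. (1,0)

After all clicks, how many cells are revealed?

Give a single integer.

Click 1 (2,6) count=0: revealed 6 new [(1,5) (1,6) (2,5) (2,6) (3,5) (3,6)] -> total=6
Click 2 (1,0) count=1: revealed 1 new [(1,0)] -> total=7

Answer: 7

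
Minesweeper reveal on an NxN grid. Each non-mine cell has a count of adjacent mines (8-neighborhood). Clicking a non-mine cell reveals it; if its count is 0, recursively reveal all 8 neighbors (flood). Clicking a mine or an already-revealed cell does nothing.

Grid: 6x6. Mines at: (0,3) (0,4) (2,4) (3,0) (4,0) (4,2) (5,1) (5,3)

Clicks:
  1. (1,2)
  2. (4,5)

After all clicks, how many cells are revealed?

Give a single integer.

Answer: 7

Derivation:
Click 1 (1,2) count=1: revealed 1 new [(1,2)] -> total=1
Click 2 (4,5) count=0: revealed 6 new [(3,4) (3,5) (4,4) (4,5) (5,4) (5,5)] -> total=7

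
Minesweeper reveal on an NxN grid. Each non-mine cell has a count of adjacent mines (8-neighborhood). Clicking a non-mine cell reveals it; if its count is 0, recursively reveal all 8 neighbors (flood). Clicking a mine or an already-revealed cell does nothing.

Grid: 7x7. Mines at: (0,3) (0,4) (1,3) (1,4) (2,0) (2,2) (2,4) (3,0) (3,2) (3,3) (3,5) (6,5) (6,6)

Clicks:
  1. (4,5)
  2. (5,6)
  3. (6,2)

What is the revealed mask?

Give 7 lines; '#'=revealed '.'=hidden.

Answer: .......
.......
.......
.......
######.
#####.#
#####..

Derivation:
Click 1 (4,5) count=1: revealed 1 new [(4,5)] -> total=1
Click 2 (5,6) count=2: revealed 1 new [(5,6)] -> total=2
Click 3 (6,2) count=0: revealed 15 new [(4,0) (4,1) (4,2) (4,3) (4,4) (5,0) (5,1) (5,2) (5,3) (5,4) (6,0) (6,1) (6,2) (6,3) (6,4)] -> total=17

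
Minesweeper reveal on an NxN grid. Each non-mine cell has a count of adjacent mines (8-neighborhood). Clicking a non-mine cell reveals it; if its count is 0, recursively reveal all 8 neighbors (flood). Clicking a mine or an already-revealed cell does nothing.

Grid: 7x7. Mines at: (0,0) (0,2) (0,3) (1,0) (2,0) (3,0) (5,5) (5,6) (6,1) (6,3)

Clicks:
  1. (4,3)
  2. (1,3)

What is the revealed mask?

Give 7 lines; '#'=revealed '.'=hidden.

Answer: ....###
.######
.######
.######
.######
.####..
.......

Derivation:
Click 1 (4,3) count=0: revealed 31 new [(0,4) (0,5) (0,6) (1,1) (1,2) (1,3) (1,4) (1,5) (1,6) (2,1) (2,2) (2,3) (2,4) (2,5) (2,6) (3,1) (3,2) (3,3) (3,4) (3,5) (3,6) (4,1) (4,2) (4,3) (4,4) (4,5) (4,6) (5,1) (5,2) (5,3) (5,4)] -> total=31
Click 2 (1,3) count=2: revealed 0 new [(none)] -> total=31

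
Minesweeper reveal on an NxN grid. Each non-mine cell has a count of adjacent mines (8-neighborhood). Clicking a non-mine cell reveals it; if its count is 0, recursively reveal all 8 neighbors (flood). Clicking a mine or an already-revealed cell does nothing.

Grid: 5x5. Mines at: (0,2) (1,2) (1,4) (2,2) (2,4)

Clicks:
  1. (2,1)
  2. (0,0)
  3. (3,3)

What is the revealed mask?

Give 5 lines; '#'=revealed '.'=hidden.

Click 1 (2,1) count=2: revealed 1 new [(2,1)] -> total=1
Click 2 (0,0) count=0: revealed 15 new [(0,0) (0,1) (1,0) (1,1) (2,0) (3,0) (3,1) (3,2) (3,3) (3,4) (4,0) (4,1) (4,2) (4,3) (4,4)] -> total=16
Click 3 (3,3) count=2: revealed 0 new [(none)] -> total=16

Answer: ##...
##...
##...
#####
#####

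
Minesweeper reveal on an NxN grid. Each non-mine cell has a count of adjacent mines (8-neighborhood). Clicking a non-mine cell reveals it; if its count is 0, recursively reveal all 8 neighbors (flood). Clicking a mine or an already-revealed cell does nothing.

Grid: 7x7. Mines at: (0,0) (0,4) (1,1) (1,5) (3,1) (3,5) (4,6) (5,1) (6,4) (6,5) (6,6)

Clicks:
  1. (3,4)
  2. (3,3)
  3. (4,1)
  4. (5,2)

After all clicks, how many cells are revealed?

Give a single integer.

Answer: 16

Derivation:
Click 1 (3,4) count=1: revealed 1 new [(3,4)] -> total=1
Click 2 (3,3) count=0: revealed 14 new [(1,2) (1,3) (1,4) (2,2) (2,3) (2,4) (3,2) (3,3) (4,2) (4,3) (4,4) (5,2) (5,3) (5,4)] -> total=15
Click 3 (4,1) count=2: revealed 1 new [(4,1)] -> total=16
Click 4 (5,2) count=1: revealed 0 new [(none)] -> total=16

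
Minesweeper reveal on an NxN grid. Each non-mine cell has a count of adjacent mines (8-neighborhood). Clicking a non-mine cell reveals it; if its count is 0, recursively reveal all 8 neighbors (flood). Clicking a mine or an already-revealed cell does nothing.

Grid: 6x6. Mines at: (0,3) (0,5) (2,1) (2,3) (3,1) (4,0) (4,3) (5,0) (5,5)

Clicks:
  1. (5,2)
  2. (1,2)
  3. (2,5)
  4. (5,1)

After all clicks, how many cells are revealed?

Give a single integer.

Answer: 11

Derivation:
Click 1 (5,2) count=1: revealed 1 new [(5,2)] -> total=1
Click 2 (1,2) count=3: revealed 1 new [(1,2)] -> total=2
Click 3 (2,5) count=0: revealed 8 new [(1,4) (1,5) (2,4) (2,5) (3,4) (3,5) (4,4) (4,5)] -> total=10
Click 4 (5,1) count=2: revealed 1 new [(5,1)] -> total=11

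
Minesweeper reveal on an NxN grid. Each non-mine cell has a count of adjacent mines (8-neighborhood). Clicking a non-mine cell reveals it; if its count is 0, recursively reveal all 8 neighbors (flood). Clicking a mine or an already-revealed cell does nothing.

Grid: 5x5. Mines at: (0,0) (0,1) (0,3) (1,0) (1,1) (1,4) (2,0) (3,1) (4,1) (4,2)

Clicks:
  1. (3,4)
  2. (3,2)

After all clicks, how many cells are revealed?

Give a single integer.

Click 1 (3,4) count=0: revealed 6 new [(2,3) (2,4) (3,3) (3,4) (4,3) (4,4)] -> total=6
Click 2 (3,2) count=3: revealed 1 new [(3,2)] -> total=7

Answer: 7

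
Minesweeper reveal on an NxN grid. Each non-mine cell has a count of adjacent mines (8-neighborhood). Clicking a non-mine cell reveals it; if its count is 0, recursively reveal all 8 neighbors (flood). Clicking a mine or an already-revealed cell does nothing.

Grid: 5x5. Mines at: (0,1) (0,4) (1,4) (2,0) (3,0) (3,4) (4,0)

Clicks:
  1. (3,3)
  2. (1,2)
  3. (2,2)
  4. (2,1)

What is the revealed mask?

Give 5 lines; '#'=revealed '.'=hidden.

Answer: .....
.###.
.###.
.###.
.###.

Derivation:
Click 1 (3,3) count=1: revealed 1 new [(3,3)] -> total=1
Click 2 (1,2) count=1: revealed 1 new [(1,2)] -> total=2
Click 3 (2,2) count=0: revealed 10 new [(1,1) (1,3) (2,1) (2,2) (2,3) (3,1) (3,2) (4,1) (4,2) (4,3)] -> total=12
Click 4 (2,1) count=2: revealed 0 new [(none)] -> total=12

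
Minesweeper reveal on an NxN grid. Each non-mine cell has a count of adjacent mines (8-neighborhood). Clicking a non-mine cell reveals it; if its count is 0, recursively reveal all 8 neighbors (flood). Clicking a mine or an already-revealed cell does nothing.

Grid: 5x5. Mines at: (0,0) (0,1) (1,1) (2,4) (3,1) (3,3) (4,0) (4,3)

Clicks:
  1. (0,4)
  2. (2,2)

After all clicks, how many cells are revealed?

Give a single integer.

Click 1 (0,4) count=0: revealed 6 new [(0,2) (0,3) (0,4) (1,2) (1,3) (1,4)] -> total=6
Click 2 (2,2) count=3: revealed 1 new [(2,2)] -> total=7

Answer: 7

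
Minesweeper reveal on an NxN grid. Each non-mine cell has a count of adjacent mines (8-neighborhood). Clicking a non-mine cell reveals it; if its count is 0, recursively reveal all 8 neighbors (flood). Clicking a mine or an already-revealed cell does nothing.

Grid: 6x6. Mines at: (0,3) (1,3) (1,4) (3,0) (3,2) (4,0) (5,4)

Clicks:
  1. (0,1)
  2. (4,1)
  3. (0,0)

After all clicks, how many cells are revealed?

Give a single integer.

Answer: 10

Derivation:
Click 1 (0,1) count=0: revealed 9 new [(0,0) (0,1) (0,2) (1,0) (1,1) (1,2) (2,0) (2,1) (2,2)] -> total=9
Click 2 (4,1) count=3: revealed 1 new [(4,1)] -> total=10
Click 3 (0,0) count=0: revealed 0 new [(none)] -> total=10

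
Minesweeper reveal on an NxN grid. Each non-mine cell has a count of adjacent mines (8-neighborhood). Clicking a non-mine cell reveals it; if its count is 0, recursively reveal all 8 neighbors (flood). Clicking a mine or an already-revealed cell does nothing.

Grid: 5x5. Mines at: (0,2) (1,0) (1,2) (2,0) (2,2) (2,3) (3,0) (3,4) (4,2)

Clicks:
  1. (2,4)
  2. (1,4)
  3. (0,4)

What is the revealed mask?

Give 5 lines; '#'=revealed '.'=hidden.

Answer: ...##
...##
....#
.....
.....

Derivation:
Click 1 (2,4) count=2: revealed 1 new [(2,4)] -> total=1
Click 2 (1,4) count=1: revealed 1 new [(1,4)] -> total=2
Click 3 (0,4) count=0: revealed 3 new [(0,3) (0,4) (1,3)] -> total=5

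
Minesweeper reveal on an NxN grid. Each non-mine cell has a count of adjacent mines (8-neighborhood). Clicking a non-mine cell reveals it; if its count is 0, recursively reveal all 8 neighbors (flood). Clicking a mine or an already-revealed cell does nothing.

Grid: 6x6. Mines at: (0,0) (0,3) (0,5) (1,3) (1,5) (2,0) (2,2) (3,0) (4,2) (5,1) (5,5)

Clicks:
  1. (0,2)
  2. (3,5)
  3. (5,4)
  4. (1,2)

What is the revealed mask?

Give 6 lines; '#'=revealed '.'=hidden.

Click 1 (0,2) count=2: revealed 1 new [(0,2)] -> total=1
Click 2 (3,5) count=0: revealed 9 new [(2,3) (2,4) (2,5) (3,3) (3,4) (3,5) (4,3) (4,4) (4,5)] -> total=10
Click 3 (5,4) count=1: revealed 1 new [(5,4)] -> total=11
Click 4 (1,2) count=3: revealed 1 new [(1,2)] -> total=12

Answer: ..#...
..#...
...###
...###
...###
....#.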